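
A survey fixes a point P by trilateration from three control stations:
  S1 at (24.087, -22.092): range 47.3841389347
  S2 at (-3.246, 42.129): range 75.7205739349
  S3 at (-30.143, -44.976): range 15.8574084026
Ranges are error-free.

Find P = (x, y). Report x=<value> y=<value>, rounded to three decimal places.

eq1: (x − 24.087)² + (y + 22.092)² = 47.3841389347²
eq2: (x + 3.246)² + (y − 42.129)² = 75.7205739349²
eq3: (x + 30.143)² + (y + 44.976)² = 15.8574084026²
eq2−eq3, eq2−eq1 (x²,y² cancel):
  -53.794·x − 174.210·y = 6628.199784
  54.666·x − 128.442·y = 2771.199570
det = -53.794·-128.442 − -174.210·54.666 = 16432.772808
x = (6628.199784·-128.442 − -174.210·2771.199570) / 16432.772808 = -22.428872
y = (-53.794·2771.199570 − 6628.199784·54.666) / 16432.772808 = -31.121411

x=-22.429 y=-31.121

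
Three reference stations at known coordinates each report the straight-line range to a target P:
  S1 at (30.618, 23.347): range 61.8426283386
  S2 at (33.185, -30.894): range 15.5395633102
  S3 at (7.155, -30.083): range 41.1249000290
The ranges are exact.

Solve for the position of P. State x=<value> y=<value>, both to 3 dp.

eq1: (x − 30.618)² + (y − 23.347)² = 61.8426283386²
eq2: (x − 33.185)² + (y + 30.894)² = 15.5395633102²
eq3: (x − 7.155)² + (y + 30.083)² = 41.1249000290²
eq3−eq2, eq3−eq1 (x²,y² cancel):
  52.060·x − 1.622·y = 2549.281922
  46.926·x + 106.860·y = -1606.889858
det = 52.060·106.860 − -1.622·46.926 = 5639.245572
x = (2549.281922·106.860 − -1.622·-1606.889858) / 5639.245572 = 47.845033
y = (52.060·-1606.889858 − 2549.281922·46.926) / 5639.245572 = -36.047781

x=47.845 y=-36.048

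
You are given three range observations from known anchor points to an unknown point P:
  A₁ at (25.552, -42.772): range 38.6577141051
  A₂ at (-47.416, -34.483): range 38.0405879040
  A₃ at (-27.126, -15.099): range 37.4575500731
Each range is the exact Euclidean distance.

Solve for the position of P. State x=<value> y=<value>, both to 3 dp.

eq1: (x − 25.552)² + (y + 42.772)² = 38.6577141051²
eq2: (x + 47.416)² + (y + 34.483)² = 38.0405879040²
eq3: (x + 27.126)² + (y + 15.099)² = 37.4575500731²
eq2−eq3, eq2−eq1 (x²,y² cancel):
  40.580·x + 38.768·y = -2429.536397
  145.936·x − 16.578·y = -1002.338189
det = 40.580·-16.578 − 38.768·145.936 = -6330.382088
x = (-2429.536397·-16.578 − 38.768·-1002.338189) / -6330.382088 = -12.500904
y = (40.580·-1002.338189 − -2429.536397·145.936) / -6330.382088 = -49.583411

x=-12.501 y=-49.583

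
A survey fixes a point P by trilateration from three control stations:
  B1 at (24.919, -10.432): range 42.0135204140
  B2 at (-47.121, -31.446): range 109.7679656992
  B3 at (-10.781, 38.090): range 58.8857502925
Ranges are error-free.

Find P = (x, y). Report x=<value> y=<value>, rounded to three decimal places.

x=46.737 y=25.472

eq1: (x − 24.919)² + (y + 10.432)² = 42.0135204140²
eq2: (x + 47.121)² + (y + 31.446)² = 109.7679656992²
eq3: (x + 10.781)² + (y − 38.090)² = 58.8857502925²
eq3−eq2, eq3−eq1 (x²,y² cancel):
  -72.680·x − 139.072·y = -6939.313210
  71.400·x − 97.044·y = 865.100814
det = -72.680·-97.044 − -139.072·71.400 = 16982.898720
x = (-6939.313210·-97.044 − -139.072·865.100814) / 16982.898720 = 46.737016
y = (-72.680·865.100814 − -6939.313210·71.400) / 16982.898720 = 25.472179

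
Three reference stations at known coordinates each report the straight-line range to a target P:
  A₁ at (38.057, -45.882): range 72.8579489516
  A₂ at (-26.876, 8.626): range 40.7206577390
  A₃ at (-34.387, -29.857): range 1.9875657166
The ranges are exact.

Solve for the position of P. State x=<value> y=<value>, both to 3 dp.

x=-33.382 y=-31.572

eq1: (x − 38.057)² + (y + 45.882)² = 72.8579489516²
eq2: (x + 26.876)² + (y − 8.626)² = 40.7206577390²
eq3: (x + 34.387)² + (y + 29.857)² = 1.9875657166²
eq1−eq3, eq1−eq2 (x²,y² cancel):
  -144.888·x + 32.050·y = 3824.743353
  -129.866·x + 109.016·y = 893.342838
det = -144.888·109.016 − 32.050·-129.866 = -11632.904908
x = (3824.743353·109.016 − 32.050·893.342838) / -11632.904908 = -33.381738
y = (-144.888·893.342838 − 3824.743353·-129.866) / -11632.904908 = -31.571604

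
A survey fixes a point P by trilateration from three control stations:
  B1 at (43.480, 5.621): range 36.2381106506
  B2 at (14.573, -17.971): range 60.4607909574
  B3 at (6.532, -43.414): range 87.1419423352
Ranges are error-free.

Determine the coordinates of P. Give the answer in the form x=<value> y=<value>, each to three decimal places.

eq1: (x − 43.480)² + (y − 5.621)² = 36.2381106506²
eq2: (x − 14.573)² + (y + 17.971)² = 60.4607909574²
eq3: (x − 6.532)² + (y + 43.414)² = 87.1419423352²
eq1−eq3, eq1−eq2 (x²,y² cancel):
  -73.896·x − 98.070·y = -6275.181071
  -57.814·x − 47.184·y = -3729.083451
det = -73.896·-47.184 − -98.070·-57.814 = -2183.110116
x = (-6275.181071·-47.184 − -98.070·-3729.083451) / -2183.110116 = 31.891690
y = (-73.896·-3729.083451 − -6275.181071·-57.814) / -2183.110116 = 39.956284

x=31.892 y=39.956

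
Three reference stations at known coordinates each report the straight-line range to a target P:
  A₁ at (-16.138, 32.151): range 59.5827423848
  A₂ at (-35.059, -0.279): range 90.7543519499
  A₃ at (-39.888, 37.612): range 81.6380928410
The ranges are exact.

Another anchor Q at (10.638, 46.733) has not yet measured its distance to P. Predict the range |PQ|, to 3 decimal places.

30.374

eq1: (x + 16.138)² + (y − 32.151)² = 59.5827423848²
eq2: (x + 35.059)² + (y + 0.279)² = 90.7543519499²
eq3: (x + 39.888)² + (y − 37.612)² = 81.6380928410²
eq1−eq3, eq1−eq2 (x²,y² cancel):
  -47.500·x + 10.922·y = -1403.081770
  -37.842·x − 64.860·y = -4751.159731
det = -47.500·-64.860 − 10.922·-37.842 = 3494.160324
x = (-1403.081770·-64.860 − 10.922·-4751.159731) / 3494.160324 = 40.895676
y = (-47.500·-4751.159731 − -1403.081770·-37.842) / 3494.160324 = 49.392315
|P − Q| = √((40.895676 − 10.638)² + (49.392315 − 46.733)²) = 30.374314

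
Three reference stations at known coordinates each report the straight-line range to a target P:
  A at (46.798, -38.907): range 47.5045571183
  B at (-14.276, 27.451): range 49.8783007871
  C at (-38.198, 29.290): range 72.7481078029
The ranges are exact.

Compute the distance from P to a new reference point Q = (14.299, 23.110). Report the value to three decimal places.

eq1: (x − 46.798)² + (y + 38.907)² = 47.5045571183²
eq2: (x + 14.276)² + (y − 27.451)² = 49.8783007871²
eq3: (x + 38.198)² + (y − 29.290)² = 72.7481078029²
eq3−eq1, eq3−eq2 (x²,y² cancel):
  169.992·x − 136.394·y = 4422.420391
  47.844·x − 3.678·y = 1444.812572
det = 169.992·-3.678 − -136.394·47.844 = 5900.403960
x = (4422.420391·-3.678 − -136.394·1444.812572) / 5900.403960 = 30.641648
y = (169.992·1444.812572 − 4422.420391·47.844) / 5900.403960 = 5.765757
|P − Q| = √((30.641648 − 14.299)² + (5.765757 − 23.110)²) = 23.830756

23.831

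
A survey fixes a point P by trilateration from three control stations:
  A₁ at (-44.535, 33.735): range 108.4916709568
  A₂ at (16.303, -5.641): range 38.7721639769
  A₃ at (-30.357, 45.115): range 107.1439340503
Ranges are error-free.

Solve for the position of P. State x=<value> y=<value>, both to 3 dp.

x=35.851 y=-39.125

eq1: (x + 44.535)² + (y − 33.735)² = 108.4916709568²
eq2: (x − 16.303)² + (y + 5.641)² = 38.7721639769²
eq3: (x + 30.357)² + (y − 45.115)² = 107.1439340503²
eq3−eq1, eq3−eq2 (x²,y² cancel):
  -28.356·x − 22.760·y = -126.114287
  93.320·x − 101.512·y = 7317.239920
det = -28.356·-101.512 − -22.760·93.320 = 5002.437472
x = (-126.114287·-101.512 − -22.760·7317.239920) / 5002.437472 = 35.851022
y = (-28.356·7317.239920 − -126.114287·93.320) / 5002.437472 = -39.124661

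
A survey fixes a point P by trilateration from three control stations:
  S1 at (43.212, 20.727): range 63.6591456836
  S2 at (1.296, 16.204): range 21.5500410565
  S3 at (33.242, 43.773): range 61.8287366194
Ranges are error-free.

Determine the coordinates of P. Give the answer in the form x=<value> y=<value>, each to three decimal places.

eq1: (x − 43.212)² + (y − 20.727)² = 63.6591456836²
eq2: (x − 1.296)² + (y − 16.204)² = 21.5500410565²
eq3: (x − 33.242)² + (y − 43.773)² = 61.8287366194²
eq3−eq1, eq3−eq2 (x²,y² cancel):
  19.940·x − 46.092·y = -953.914777
  -63.892·x − 55.138·y = 601.531541
det = 19.940·-55.138 − -46.092·-63.892 = -4044.361784
x = (-953.914777·-55.138 − -46.092·601.531541) / -4044.361784 = -19.860425
y = (19.940·601.531541 − -953.914777·-63.892) / -4044.361784 = 12.104007

x=-19.860 y=12.104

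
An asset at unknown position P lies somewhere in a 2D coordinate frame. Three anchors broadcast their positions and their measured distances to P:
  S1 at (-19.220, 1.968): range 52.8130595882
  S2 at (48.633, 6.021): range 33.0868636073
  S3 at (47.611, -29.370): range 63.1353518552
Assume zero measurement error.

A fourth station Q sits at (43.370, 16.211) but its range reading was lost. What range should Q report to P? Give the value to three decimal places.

22.344

eq1: (x + 19.220)² + (y − 1.968)² = 52.8130595882²
eq2: (x − 48.633)² + (y − 6.021)² = 33.0868636073²
eq3: (x − 47.611)² + (y + 29.370)² = 63.1353518552²
eq3−eq1, eq3−eq2 (x²,y² cancel):
  -133.662·x + 62.676·y = -1559.269406
  2.044·x + 70.782·y = 2163.349020
det = -133.662·70.782 − 62.676·2.044 = -9588.973428
x = (-1559.269406·70.782 − 62.676·2163.349020) / -9588.973428 = 25.650115
y = (-133.662·2163.349020 − -1559.269406·2.044) / -9588.973428 = 29.822839
|P − Q| = √((25.650115 − 43.370)² + (29.822839 − 16.211)²) = 22.344496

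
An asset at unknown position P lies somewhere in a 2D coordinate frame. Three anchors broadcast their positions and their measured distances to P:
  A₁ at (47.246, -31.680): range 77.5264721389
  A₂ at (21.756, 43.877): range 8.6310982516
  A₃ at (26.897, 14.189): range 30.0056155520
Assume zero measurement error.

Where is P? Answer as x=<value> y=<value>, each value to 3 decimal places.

x=30.386 y=43.991

eq1: (x − 47.246)² + (y + 31.680)² = 77.5264721389²
eq2: (x − 21.756)² + (y − 43.877)² = 8.6310982516²
eq3: (x − 26.897)² + (y − 14.189)² = 30.0056155520²
eq2−eq3, eq2−eq1 (x²,y² cancel):
  10.282·x − 59.376·y = -2299.579443
  50.980·x − 151.114·y = -5098.565774
det = 10.282·-151.114 − -59.376·50.980 = 1473.234332
x = (-2299.579443·-151.114 − -59.376·-5098.565774) / 1473.234332 = 30.386345
y = (10.282·-5098.565774 − -2299.579443·50.980) / 1473.234332 = 43.991037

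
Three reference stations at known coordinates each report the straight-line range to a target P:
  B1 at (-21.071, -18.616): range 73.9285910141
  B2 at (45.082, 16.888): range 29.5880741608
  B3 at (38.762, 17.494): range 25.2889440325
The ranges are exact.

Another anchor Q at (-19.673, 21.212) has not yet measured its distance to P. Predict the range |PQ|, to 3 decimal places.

48.375

eq1: (x + 21.071)² + (y + 18.616)² = 73.9285910141²
eq2: (x − 45.082)² + (y − 16.888)² = 29.5880741608²
eq3: (x − 38.762)² + (y − 17.494)² = 25.2889440325²
eq3−eq2, eq3−eq1 (x²,y² cancel):
  12.640·x − 1.212·y = 273.135146
  -119.666·x − 72.220·y = -5843.896062
det = 12.640·-72.220 − -1.212·-119.666 = -1057.895992
x = (273.135146·-72.220 − -1.212·-5843.896062) / -1057.895992 = 25.341454
y = (12.640·-5843.896062 − 273.135146·-119.666) / -1057.895992 = 38.928076
|P − Q| = √((25.341454 − -19.673)² + (38.928076 − 21.212)²) = 48.375204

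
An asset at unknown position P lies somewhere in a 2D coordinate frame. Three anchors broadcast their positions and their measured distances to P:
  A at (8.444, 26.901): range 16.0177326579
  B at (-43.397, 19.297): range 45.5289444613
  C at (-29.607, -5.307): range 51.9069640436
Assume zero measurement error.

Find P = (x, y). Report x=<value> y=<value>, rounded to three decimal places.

x=-2.263 y=38.814

eq1: (x − 8.444)² + (y − 26.901)² = 16.0177326579²
eq2: (x + 43.397)² + (y − 19.297)² = 45.5289444613²
eq3: (x + 29.607)² + (y + 5.307)² = 51.9069640436²
eq1−eq2, eq1−eq3 (x²,y² cancel):
  -103.682·x − 15.208·y = -355.608143
  -76.102·x − 64.416·y = -2327.991396
det = -103.682·-64.416 − -15.208·-76.102 = 5521.420496
x = (-355.608143·-64.416 − -15.208·-2327.991396) / 5521.420496 = -2.263410
y = (-103.682·-2327.991396 − -355.608143·-76.102) / 5521.420496 = 38.813981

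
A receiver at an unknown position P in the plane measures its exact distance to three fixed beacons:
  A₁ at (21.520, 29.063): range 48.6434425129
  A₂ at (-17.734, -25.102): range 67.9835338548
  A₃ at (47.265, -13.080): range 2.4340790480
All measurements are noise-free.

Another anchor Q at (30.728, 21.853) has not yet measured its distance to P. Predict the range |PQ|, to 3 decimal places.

37.679

eq1: (x − 21.520)² + (y − 29.063)² = 48.6434425129²
eq2: (x + 17.734)² + (y + 25.102)² = 67.9835338548²
eq3: (x − 47.265)² + (y + 13.080)² = 2.4340790480²
eq1−eq3, eq1−eq2 (x²,y² cancel):
  51.490·x − 84.286·y = 3457.558015
  -78.508·x − 108.330·y = -2618.739585
det = 51.490·-108.330 − -84.286·-78.508 = -12195.036988
x = (3457.558015·-108.330 − -84.286·-2618.739585) / -12195.036988 = 48.813328
y = (51.490·-2618.739585 − 3457.558015·-78.508) / -12195.036988 = -11.201857
|P − Q| = √((48.813328 − 30.728)² + (-11.201857 − 21.853)²) = 37.678942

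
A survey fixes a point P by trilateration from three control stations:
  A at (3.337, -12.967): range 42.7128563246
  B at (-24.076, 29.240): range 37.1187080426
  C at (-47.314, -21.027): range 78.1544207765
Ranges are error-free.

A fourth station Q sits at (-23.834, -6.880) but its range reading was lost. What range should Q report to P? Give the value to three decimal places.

eq1: (x − 3.337)² + (y + 12.967)² = 42.7128563246²
eq2: (x + 24.076)² + (y − 29.240)² = 37.1187080426²
eq3: (x + 47.314)² + (y + 21.027)² = 78.1544207765²
eq2−eq3, eq2−eq1 (x²,y² cancel):
  -46.476·x − 100.534·y = -3484.197051
  54.826·x − 84.414·y = -1701.942327
det = -46.476·-84.414 − -100.534·54.826 = 9435.102148
x = (-3484.197051·-84.414 − -100.534·-1701.942327) / 9435.102148 = 13.037690
y = (-46.476·-1701.942327 − -3484.197051·54.826) / 9435.102148 = 28.629691
|P − Q| = √((13.037690 − -23.834)² + (28.629691 − -6.880)²) = 51.190426

51.190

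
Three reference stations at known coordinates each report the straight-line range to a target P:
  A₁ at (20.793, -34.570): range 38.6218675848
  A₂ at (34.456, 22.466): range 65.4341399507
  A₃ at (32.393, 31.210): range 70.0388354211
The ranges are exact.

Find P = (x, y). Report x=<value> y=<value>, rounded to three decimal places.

x=-15.087 y=-20.278

eq1: (x − 20.793)² + (y + 34.570)² = 38.6218675848²
eq2: (x − 34.456)² + (y − 22.466)² = 65.4341399507²
eq3: (x − 32.393)² + (y − 31.210)² = 70.0388354211²
eq3−eq2, eq3−eq1 (x²,y² cancel):
  4.126·x − 17.488·y = 292.378339
  -23.200·x − 131.560·y = 3017.853011
det = 4.126·-131.560 − -17.488·-23.200 = -948.538160
x = (292.378339·-131.560 − -17.488·3017.853011) / -948.538160 = -15.087342
y = (4.126·3017.853011 − 292.378339·-23.200) / -948.538160 = -20.278403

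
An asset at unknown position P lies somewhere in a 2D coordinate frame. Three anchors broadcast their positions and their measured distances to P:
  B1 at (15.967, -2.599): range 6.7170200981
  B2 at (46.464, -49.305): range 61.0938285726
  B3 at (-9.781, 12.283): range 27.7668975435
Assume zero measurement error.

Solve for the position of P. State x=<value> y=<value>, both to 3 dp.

x=16.744 y=4.073

eq1: (x − 15.967)² + (y + 2.599)² = 6.7170200981²
eq2: (x − 46.464)² + (y + 49.305)² = 61.0938285726²
eq3: (x + 9.781)² + (y − 12.283)² = 27.7668975435²
eq2−eq1, eq2−eq3 (x²,y² cancel):
  -60.994·x + 93.412·y = -640.848900
  -112.490·x + 123.176·y = -1381.890981
det = -60.994·123.176 − 93.412·-112.490 = 2994.918936
x = (-640.848900·123.176 − 93.412·-1381.890981) / 2994.918936 = 16.744358
y = (-60.994·-1381.890981 − -640.848900·-112.490) / 2994.918936 = 4.072887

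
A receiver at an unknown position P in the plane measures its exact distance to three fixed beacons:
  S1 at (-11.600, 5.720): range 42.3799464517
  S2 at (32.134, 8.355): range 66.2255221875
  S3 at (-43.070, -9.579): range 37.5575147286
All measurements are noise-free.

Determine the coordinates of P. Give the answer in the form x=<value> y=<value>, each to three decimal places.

eq1: (x + 11.600)² + (y − 5.720)² = 42.3799464517²
eq2: (x − 32.134)² + (y − 8.355)² = 66.2255221875²
eq3: (x + 43.070)² + (y + 9.579)² = 37.5575147286²
eq1−eq3, eq1−eq2 (x²,y² cancel):
  -62.940·x − 30.598·y = 2164.996690
  87.468·x + 5.270·y = -1654.638347
det = -62.940·5.270 − -30.598·87.468 = 2344.652064
x = (2164.996690·5.270 − -30.598·-1654.638347) / 2344.652064 = -16.727041
y = (-62.940·-1654.638347 − 2164.996690·87.468) / 2344.652064 = -36.348674

x=-16.727 y=-36.349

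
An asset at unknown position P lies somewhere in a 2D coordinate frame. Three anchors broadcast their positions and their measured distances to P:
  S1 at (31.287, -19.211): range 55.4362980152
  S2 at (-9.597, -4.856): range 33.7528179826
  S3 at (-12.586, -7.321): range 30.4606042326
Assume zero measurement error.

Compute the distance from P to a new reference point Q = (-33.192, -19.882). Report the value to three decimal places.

20.367

eq1: (x − 31.287)² + (y + 19.211)² = 55.4362980152²
eq2: (x + 9.597)² + (y + 4.856)² = 33.7528179826²
eq3: (x + 12.586)² + (y + 7.321)² = 30.4606042326²
eq2−eq3, eq2−eq1 (x²,y² cancel):
  -5.978·x − 4.930·y = 307.725604
  81.768·x − 28.710·y = -701.674671
det = -5.978·-28.710 − -4.930·81.768 = 574.744620
x = (307.725604·-28.710 − -4.930·-701.674671) / 574.744620 = -21.390471
y = (-5.978·-701.674671 − 307.725604·81.768) / 574.744620 = -36.481413
|P − Q| = √((-21.390471 − -33.192)² + (-36.481413 − -19.882)²) = 20.367047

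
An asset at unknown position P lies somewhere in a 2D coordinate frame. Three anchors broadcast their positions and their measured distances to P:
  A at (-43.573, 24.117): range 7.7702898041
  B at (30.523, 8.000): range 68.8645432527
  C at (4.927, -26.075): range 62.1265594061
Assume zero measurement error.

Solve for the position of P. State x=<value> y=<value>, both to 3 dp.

eq1: (x + 43.573)² + (y − 24.117)² = 7.7702898041²
eq2: (x − 30.523)² + (y − 8.000)² = 68.8645432527²
eq3: (x − 4.927)² + (y + 26.075)² = 62.1265594061²
eq3−eq1, eq3−eq2 (x²,y² cancel):
  -97.000·x + 100.384·y = 5575.387044
  51.192·x + 68.150·y = -591.143359
det = -97.000·68.150 − 100.384·51.192 = -11749.407728
x = (5575.387044·68.150 − 100.384·-591.143359) / -11749.407728 = -37.389456
y = (-97.000·-591.143359 − 5575.387044·51.192) / -11749.407728 = 19.411558

x=-37.389 y=19.412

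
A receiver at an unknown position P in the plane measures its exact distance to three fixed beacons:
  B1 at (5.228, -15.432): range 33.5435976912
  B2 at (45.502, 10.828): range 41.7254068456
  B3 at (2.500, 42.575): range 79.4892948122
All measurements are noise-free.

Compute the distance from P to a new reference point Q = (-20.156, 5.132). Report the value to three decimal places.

eq1: (x − 5.228)² + (y + 15.432)² = 33.5435976912²
eq2: (x − 45.502)² + (y − 10.828)² = 41.7254068456²
eq3: (x − 2.500)² + (y − 42.575)² = 79.4892948122²
eq2−eq1, eq2−eq3 (x²,y² cancel):
  -80.548·x − 52.520·y = -1306.362350
  -86.004·x + 63.494·y = -4946.335376
det = -80.548·63.494 − -52.520·-86.004 = -9631.244792
x = (-1306.362350·63.494 − -52.520·-4946.335376) / -9631.244792 = 35.584985
y = (-80.548·-4946.335376 − -1306.362350·-86.004) / -9631.244792 = -29.701772
|P − Q| = √((35.584985 − -20.156)² + (-29.701772 − 5.132)²) = 65.730123

65.730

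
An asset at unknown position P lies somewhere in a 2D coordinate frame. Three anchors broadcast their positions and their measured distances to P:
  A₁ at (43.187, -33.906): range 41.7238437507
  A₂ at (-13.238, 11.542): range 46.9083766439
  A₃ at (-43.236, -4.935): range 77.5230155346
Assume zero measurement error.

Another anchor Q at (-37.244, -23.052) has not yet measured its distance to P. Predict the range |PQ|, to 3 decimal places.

eq1: (x − 43.187)² + (y + 33.906)² = 41.7238437507²
eq2: (x + 13.238)² + (y − 11.542)² = 46.9083766439²
eq3: (x + 43.236)² + (y + 4.935)² = 77.5230155346²
eq3−eq1, eq3−eq2 (x²,y² cancel):
  172.846·x − 57.942·y = 5389.966684
  59.996·x + 32.954·y = 2224.178625
det = 172.846·32.954 − -57.942·59.996 = 9172.255316
x = (5389.966684·32.954 − -57.942·2224.178625) / 9172.255316 = 33.415372
y = (172.846·2224.178625 − 5389.966684·59.996) / 9172.255316 = 6.657462
|P − Q| = √((33.415372 − -37.244)² + (6.657462 − -23.052)²) = 76.651151

76.651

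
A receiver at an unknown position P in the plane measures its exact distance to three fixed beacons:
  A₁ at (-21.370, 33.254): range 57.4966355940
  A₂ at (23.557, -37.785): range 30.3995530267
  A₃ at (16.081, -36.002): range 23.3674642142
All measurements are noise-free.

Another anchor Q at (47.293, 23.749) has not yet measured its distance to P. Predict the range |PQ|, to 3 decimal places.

eq1: (x + 21.370)² + (y − 33.254)² = 57.4966355940²
eq2: (x − 23.557)² + (y + 37.785)² = 30.3995530267²
eq3: (x − 16.081)² + (y + 36.002)² = 23.3674642142²
eq1−eq3, eq1−eq2 (x²,y² cancel):
  74.902·x − 138.512·y = 2752.061870
  89.854·x − 142.078·y = 2801.863338
det = 74.902·-142.078 − -138.512·89.854 = 1803.930892
x = (2752.061870·-142.078 − -138.512·2801.863338) / 1803.930892 = -1.616332
y = (74.902·2801.863338 − 2752.061870·89.854) / 1803.930892 = -20.742812
|P − Q| = √((-1.616332 − 47.293)² + (-20.742812 − 23.749)²) = 66.118410

66.118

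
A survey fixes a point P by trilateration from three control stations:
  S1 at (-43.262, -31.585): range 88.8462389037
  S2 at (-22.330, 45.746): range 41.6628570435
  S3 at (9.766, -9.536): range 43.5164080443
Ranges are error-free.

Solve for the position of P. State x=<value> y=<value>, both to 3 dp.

eq1: (x + 43.262)² + (y + 31.585)² = 88.8462389037²
eq2: (x + 22.330)² + (y − 45.746)² = 41.6628570435²
eq3: (x − 9.766)² + (y + 9.536)² = 43.5164080443²
eq3−eq2, eq3−eq1 (x²,y² cancel):
  -64.192·x + 110.564·y = 2562.899476
  -106.056·x − 44.098·y = -3317.073581
det = -64.192·-44.098 − 110.564·-106.056 = 14556.714400
x = (2562.899476·-44.098 − 110.564·-3317.073581) / 14556.714400 = 17.430457
y = (-64.192·-3317.073581 − 2562.899476·-106.056) / 14556.714400 = 33.300128

x=17.430 y=33.300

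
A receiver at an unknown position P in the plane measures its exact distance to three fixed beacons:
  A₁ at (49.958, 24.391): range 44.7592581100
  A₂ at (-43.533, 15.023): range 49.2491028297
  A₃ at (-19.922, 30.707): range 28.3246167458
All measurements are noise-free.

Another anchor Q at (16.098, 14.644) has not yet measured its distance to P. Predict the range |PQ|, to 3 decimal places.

eq1: (x − 49.958)² + (y − 24.391)² = 44.7592581100²
eq2: (x + 43.533)² + (y − 15.023)² = 49.2491028297²
eq3: (x + 19.922)² + (y − 30.707)² = 28.3246167458²
eq2−eq1, eq2−eq3 (x²,y² cancel):
  186.982·x + 18.736·y = 1391.992970
  47.222·x + 31.368·y = 842.183531
det = 186.982·31.368 − 18.736·47.222 = 4980.499984
x = (1391.992970·31.368 − 18.736·842.183531) / 4980.499984 = 5.598812
y = (186.982·842.183531 − 1391.992970·47.222) / 4980.499984 = 18.419932
|P − Q| = √((5.598812 − 16.098)² + (18.419932 − 14.644)²) = 11.157536

11.158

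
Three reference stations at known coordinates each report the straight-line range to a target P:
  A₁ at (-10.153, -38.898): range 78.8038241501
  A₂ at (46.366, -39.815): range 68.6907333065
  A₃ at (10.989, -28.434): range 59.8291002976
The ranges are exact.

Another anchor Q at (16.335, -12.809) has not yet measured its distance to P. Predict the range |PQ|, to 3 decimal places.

eq1: (x + 10.153)² + (y + 38.898)² = 78.8038241501²
eq2: (x − 46.366)² + (y + 39.815)² = 68.6907333065²
eq3: (x − 10.989)² + (y + 28.434)² = 59.8291002976²
eq3−eq2, eq3−eq1 (x²,y² cancel):
  70.754·x − 22.762·y = 1666.894104
  -42.284·x − 20.928·y = -1943.634122
det = 70.754·-20.928 − -22.762·-42.284 = -2443.208120
x = (1666.894104·-20.928 − -22.762·-1943.634122) / -2443.208120 = 32.386009
y = (70.754·-1943.634122 − 1666.894104·-42.284) / -2443.208120 = 27.438079
|P − Q| = √((32.386009 − 16.335)² + (27.438079 − -12.809)²) = 43.329693

43.330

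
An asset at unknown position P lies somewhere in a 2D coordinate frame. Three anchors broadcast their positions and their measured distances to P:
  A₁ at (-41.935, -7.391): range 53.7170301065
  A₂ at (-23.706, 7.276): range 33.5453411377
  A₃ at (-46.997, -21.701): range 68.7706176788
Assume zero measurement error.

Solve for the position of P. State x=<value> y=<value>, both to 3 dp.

x=-16.863 y=40.116

eq1: (x + 41.935)² + (y + 7.391)² = 53.7170301065²
eq2: (x + 23.706)² + (y − 7.276)² = 33.5453411377²
eq3: (x + 46.997)² + (y + 21.701)² = 68.7706176788²
eq3−eq1, eq3−eq2 (x²,y² cancel):
  10.124·x + 28.620·y = 977.398228
  46.582·x + 57.954·y = 1539.371146
det = 10.124·57.954 − 28.620·46.582 = -746.450544
x = (977.398228·57.954 − 28.620·1539.371146) / -746.450544 = -16.862919
y = (10.124·1539.371146 − 977.398228·46.582) / -746.450544 = 40.115947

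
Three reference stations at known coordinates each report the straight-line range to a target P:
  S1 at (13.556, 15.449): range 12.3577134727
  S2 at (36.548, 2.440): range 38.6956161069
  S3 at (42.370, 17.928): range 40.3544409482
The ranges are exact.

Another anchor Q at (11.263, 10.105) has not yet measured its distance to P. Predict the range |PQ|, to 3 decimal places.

13.511

eq1: (x − 13.556)² + (y − 15.449)² = 12.3577134727²
eq2: (x − 36.548)² + (y − 2.440)² = 38.6956161069²
eq3: (x − 42.370)² + (y − 17.928)² = 40.3544409482²
eq2−eq3, eq2−eq1 (x²,y² cancel):
  11.644·x + 30.976·y = 643.789982
  -45.984·x + 26.018·y = 425.364457
det = 11.644·26.018 − 30.976·-45.984 = 1727.353976
x = (643.789982·26.018 − 30.976·425.364457) / 1727.353976 = 2.069083
y = (11.644·425.364457 − 643.789982·-45.984) / 1727.353976 = 20.005733
|P − Q| = √((2.069083 − 11.263)² + (20.005733 − 10.105)²) = 13.511204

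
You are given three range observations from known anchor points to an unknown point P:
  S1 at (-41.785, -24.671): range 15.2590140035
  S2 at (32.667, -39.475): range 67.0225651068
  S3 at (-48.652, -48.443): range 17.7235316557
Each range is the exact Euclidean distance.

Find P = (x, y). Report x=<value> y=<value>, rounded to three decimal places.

eq1: (x + 41.785)² + (y + 24.671)² = 15.2590140035²
eq2: (x − 32.667)² + (y + 39.475)² = 67.0225651068²
eq3: (x + 48.652)² + (y + 48.443)² = 17.7235316557²
eq3−eq2, eq3−eq1 (x²,y² cancel):
  162.638·x + 17.936·y = -6266.233498
  13.734·x + 47.544·y = -2277.810821
det = 162.638·47.544 − 17.936·13.734 = 7486.128048
x = (-6266.233498·47.544 − 17.936·-2277.810821) / 7486.128048 = -34.339112
y = (162.638·-2277.810821 − -6266.233498·13.734) / 7486.128048 = -37.990019

x=-34.339 y=-37.990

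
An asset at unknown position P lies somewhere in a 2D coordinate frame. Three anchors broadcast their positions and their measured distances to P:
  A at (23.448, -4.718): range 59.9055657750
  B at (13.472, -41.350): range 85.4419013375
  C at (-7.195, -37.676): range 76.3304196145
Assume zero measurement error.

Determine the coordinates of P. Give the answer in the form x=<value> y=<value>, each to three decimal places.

eq1: (x − 23.448)² + (y + 4.718)² = 59.9055657750²
eq2: (x − 13.472)² + (y + 41.350)² = 85.4419013375²
eq3: (x + 7.195)² + (y + 37.676)² = 76.3304196145²
eq2−eq1, eq2−eq3 (x²,y² cancel):
  19.952·x + 73.264·y = 2392.392637
  -41.334·x + 7.348·y = 1053.917263
det = 19.952·7.348 − 73.264·-41.334 = 3174.901472
x = (2392.392637·7.348 − 73.264·1053.917263) / 3174.901472 = -18.783226
y = (19.952·1053.917263 − 2392.392637·-41.334) / 3174.901472 = 37.769649

x=-18.783 y=37.770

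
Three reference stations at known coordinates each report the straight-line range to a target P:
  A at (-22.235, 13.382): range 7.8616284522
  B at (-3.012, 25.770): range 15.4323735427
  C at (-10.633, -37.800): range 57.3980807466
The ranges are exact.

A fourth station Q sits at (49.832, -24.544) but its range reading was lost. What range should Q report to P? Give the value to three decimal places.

eq1: (x + 22.235)² + (y − 13.382)² = 7.8616284522²
eq2: (x + 3.012)² + (y − 25.770)² = 15.4323735427²
eq3: (x + 10.633)² + (y + 37.800)² = 57.3980807466²
eq1−eq3, eq1−eq2 (x²,y² cancel):
  23.204·x − 102.364·y = -2364.306931
  38.446·x + 24.776·y = -176.661056
det = 23.204·24.776 − -102.364·38.446 = 4510.388648
x = (-2364.306931·24.776 − -102.364·-176.661056) / 4510.388648 = -16.996717
y = (23.204·-176.661056 − -2364.306931·38.446) / 4510.388648 = 19.244218
|P − Q| = √((-16.996717 − 49.832)² + (19.244218 − -24.544)²) = 79.896718

79.897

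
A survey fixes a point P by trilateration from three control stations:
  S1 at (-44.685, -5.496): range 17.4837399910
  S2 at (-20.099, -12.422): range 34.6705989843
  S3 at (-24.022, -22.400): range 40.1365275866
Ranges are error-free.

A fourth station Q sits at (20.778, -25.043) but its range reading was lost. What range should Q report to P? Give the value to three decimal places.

eq1: (x + 44.685)² + (y + 5.496)² = 17.4837399910²
eq2: (x + 20.099)² + (y + 12.422)² = 34.6705989843²
eq3: (x + 24.022)² + (y + 22.400)² = 40.1365275866²
eq3−eq2, eq3−eq1 (x²,y² cancel):
  7.846·x + 19.956·y = -111.650186
  -41.326·x + 33.808·y = 2253.398440
det = 7.846·33.808 − 19.956·-41.326 = 1089.959224
x = (-111.650186·33.808 − 19.956·2253.398440) / 1089.959224 = -44.720470
y = (7.846·2253.398440 − -111.650186·-41.326) / 1089.959224 = 11.987704
|P − Q| = √((-44.720470 − 20.778)² + (11.987704 − -25.043)²) = 75.241761

75.242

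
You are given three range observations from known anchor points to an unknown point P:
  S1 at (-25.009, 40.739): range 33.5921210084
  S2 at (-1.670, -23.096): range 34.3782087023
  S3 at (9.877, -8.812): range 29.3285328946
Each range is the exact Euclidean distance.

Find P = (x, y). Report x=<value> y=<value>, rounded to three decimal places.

eq1: (x + 25.009)² + (y − 40.739)² = 33.5921210084²
eq2: (x + 1.670)² + (y + 23.096)² = 34.3782087023²
eq3: (x − 9.877)² + (y + 8.812)² = 29.3285328946²
eq2−eq1, eq2−eq3 (x²,y² cancel):
  -46.678·x + 127.670·y = 1802.332726
  23.094·x + 28.568·y = -39.309251
det = -46.678·28.568 − 127.670·23.094 = -4281.908084
x = (1802.332726·28.568 − 127.670·-39.309251) / -4281.908084 = -13.196839
y = (-46.678·-39.309251 − 1802.332726·23.094) / -4281.908084 = 9.292165

x=-13.197 y=9.292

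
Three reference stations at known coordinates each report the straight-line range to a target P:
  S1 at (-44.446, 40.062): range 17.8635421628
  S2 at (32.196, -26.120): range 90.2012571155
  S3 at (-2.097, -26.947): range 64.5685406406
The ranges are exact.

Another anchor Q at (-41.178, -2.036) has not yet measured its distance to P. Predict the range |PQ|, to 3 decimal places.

eq1: (x + 44.446)² + (y − 40.062)² = 17.8635421628²
eq2: (x − 32.196)² + (y + 26.120)² = 90.2012571155²
eq3: (x + 2.097)² + (y + 26.947)² = 64.5685406406²
eq3−eq2, eq3−eq1 (x²,y² cancel):
  68.586·x + 1.654·y = -2978.871747
  -84.698·x + 134.018·y = 6699.862844
det = 68.586·134.018 − 1.654·-84.698 = 9331.849040
x = (-2978.871747·134.018 − 1.654·6699.862844) / 9331.849040 = -43.968136
y = (68.586·6699.862844 − -2978.871747·-84.698) / 9331.849040 = 22.204851
|P − Q| = √((-43.968136 − -41.178)² + (22.204851 − -2.036)²) = 24.400895

24.401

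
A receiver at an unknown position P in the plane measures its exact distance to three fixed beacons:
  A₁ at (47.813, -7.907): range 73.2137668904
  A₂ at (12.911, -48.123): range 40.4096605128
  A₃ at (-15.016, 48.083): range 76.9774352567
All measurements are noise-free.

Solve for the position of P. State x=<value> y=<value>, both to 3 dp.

x=-22.434 y=-28.536

eq1: (x − 47.813)² + (y + 7.907)² = 73.2137668904²
eq2: (x − 12.911)² + (y + 48.123)² = 40.4096605128²
eq3: (x + 15.016)² + (y − 48.083)² = 76.9774352567²
eq2−eq1, eq2−eq3 (x²,y² cancel):
  69.804·x + 80.432·y = -3861.228432
  -55.854·x + 192.412·y = -4237.646781
det = 69.804·192.412 − 80.432·-55.854 = 17923.576176
x = (-3861.228432·192.412 − 80.432·-4237.646781) / 17923.576176 = -22.434378
y = (69.804·-4237.646781 − -3861.228432·-55.854) / 17923.576176 = -28.536144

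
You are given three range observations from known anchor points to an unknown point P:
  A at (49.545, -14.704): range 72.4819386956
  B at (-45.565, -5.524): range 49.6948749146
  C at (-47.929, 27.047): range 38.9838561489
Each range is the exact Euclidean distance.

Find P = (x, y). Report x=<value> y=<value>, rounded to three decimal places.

eq1: (x − 49.545)² + (y + 14.704)² = 72.4819386956²
eq2: (x + 45.565)² + (y + 5.524)² = 49.6948749146²
eq3: (x + 47.929)² + (y − 27.047)² = 38.9838561489²
eq1−eq3, eq1−eq2 (x²,y² cancel):
  -194.948·x + 83.502·y = 4091.705006
  -190.220·x + 18.360·y = 2219.820004
det = -194.948·18.360 − 83.502·-190.220 = 12304.505160
x = (4091.705006·18.360 − 83.502·2219.820004) / 12304.505160 = -8.958971
y = (-194.948·2219.820004 − 4091.705006·-190.220) / 12304.505160 = 28.085214

x=-8.959 y=28.085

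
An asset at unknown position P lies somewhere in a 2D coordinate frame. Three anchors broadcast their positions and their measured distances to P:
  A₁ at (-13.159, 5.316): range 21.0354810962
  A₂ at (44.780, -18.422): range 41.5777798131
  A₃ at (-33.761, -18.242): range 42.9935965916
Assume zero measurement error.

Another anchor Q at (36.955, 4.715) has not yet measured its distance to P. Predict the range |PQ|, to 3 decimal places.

31.521

eq1: (x + 13.159)² + (y − 5.316)² = 21.0354810962²
eq2: (x − 44.780)² + (y + 18.422)² = 41.5777798131²
eq3: (x + 33.761)² + (y + 18.242)² = 42.9935965916²
eq3−eq1, eq3−eq2 (x²,y² cancel):
  41.204·x + 47.116·y = 134.801335
  157.082·x − 0.360·y = 991.780373
det = 41.204·-0.360 − 47.116·157.082 = -7415.908952
x = (134.801335·-0.360 − 47.116·991.780373) / -7415.908952 = 6.307690
y = (41.204·991.780373 − 134.801335·157.082) / -7415.908952 = -2.655164
|P − Q| = √((6.307690 − 36.955)² + (-2.655164 − 4.715)²) = 31.521056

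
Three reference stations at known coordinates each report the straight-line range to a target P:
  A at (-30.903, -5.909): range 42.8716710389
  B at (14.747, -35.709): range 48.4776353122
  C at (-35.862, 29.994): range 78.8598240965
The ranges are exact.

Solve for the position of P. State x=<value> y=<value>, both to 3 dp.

x=-31.939 y=-48.768

eq1: (x + 30.903)² + (y + 5.909)² = 42.8716710389²
eq2: (x − 14.747)² + (y + 35.709)² = 48.4776353122²
eq3: (x + 35.862)² + (y − 29.994)² = 78.8598240965²
eq2−eq3, eq2−eq1 (x²,y² cancel):
  -101.218·x + 131.406·y = -3175.674341
  -91.300·x + 59.600·y = 9.405948
det = -101.218·59.600 − 131.406·-91.300 = 5964.775000
x = (-3175.674341·59.600 − 131.406·9.405948) / 5964.775000 = -31.938537
y = (-101.218·9.405948 − -3175.674341·-91.300) / 5964.775000 = -48.768163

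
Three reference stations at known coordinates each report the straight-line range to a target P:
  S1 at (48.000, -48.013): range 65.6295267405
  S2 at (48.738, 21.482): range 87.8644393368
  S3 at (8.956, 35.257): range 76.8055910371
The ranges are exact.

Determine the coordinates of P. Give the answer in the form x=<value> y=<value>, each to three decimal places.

x=-16.721 y=-37.129

eq1: (x − 48.000)² + (y + 48.013)² = 65.6295267405²
eq2: (x − 48.738)² + (y − 21.482)² = 87.8644393368²
eq3: (x − 8.956)² + (y − 35.257)² = 76.8055910371²
eq3−eq2, eq3−eq1 (x²,y² cancel):
  79.564·x − 27.550·y = -307.457902
  78.088·x − 166.540·y = 4877.846218
det = 79.564·-166.540 − -27.550·78.088 = -11099.264160
x = (-307.457902·-166.540 − -27.550·4877.846218) / -11099.264160 = -16.720811
y = (79.564·4877.846218 − -307.457902·78.088) / -11099.264160 = -37.129464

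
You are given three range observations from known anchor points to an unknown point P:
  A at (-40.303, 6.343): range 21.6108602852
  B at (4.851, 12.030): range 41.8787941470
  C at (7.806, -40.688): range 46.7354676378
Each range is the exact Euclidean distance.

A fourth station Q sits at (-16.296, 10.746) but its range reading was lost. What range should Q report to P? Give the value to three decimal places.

26.400

eq1: (x + 40.303)² + (y − 6.343)² = 21.6108602852²
eq2: (x − 4.851)² + (y − 12.030)² = 41.8787941470²
eq3: (x − 7.806)² + (y + 40.688)² = 46.7354676378²
eq3−eq1, eq3−eq2 (x²,y² cancel):
  -96.218·x + 94.062·y = 1665.293131
  -5.910·x + 105.436·y = -1117.823343
det = -96.218·105.436 − 94.062·-5.910 = -9588.934628
x = (1665.293131·105.436 − 94.062·-1117.823343) / -9588.934628 = -29.276093
y = (-96.218·-1117.823343 − 1665.293131·-5.910) / -9588.934628 = -12.242925
|P − Q| = √((-29.276093 − -16.296)² + (-12.242925 − 10.746)²) = 26.400256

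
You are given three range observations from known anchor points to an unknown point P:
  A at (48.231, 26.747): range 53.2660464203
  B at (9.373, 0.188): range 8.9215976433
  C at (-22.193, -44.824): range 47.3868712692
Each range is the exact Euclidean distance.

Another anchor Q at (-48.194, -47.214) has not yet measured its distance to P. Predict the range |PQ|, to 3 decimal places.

eq1: (x − 48.231)² + (y − 26.747)² = 53.2660464203²
eq2: (x − 9.373)² + (y − 0.188)² = 8.9215976433²
eq3: (x + 22.193)² + (y + 44.824)² = 47.3868712692²
eq2−eq1, eq2−eq3 (x²,y² cancel):
  77.716·x + 53.118·y = 196.066100
  -63.132·x − 90.024·y = 247.911088
det = 77.716·-90.024 − 53.118·-63.132 = -3642.859608
x = (196.066100·-90.024 − 53.118·247.911088) / -3642.859608 = 8.460166
y = (77.716·247.911088 − 196.066100·-63.132) / -3642.859608 = -8.686775
|P − Q| = √((8.460166 − -48.194)² + (-8.686775 − -47.214)²) = 68.513076

68.513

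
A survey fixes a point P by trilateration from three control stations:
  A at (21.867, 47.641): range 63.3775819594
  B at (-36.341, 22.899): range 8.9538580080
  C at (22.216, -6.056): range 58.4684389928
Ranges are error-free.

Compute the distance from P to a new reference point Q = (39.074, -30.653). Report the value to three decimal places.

84.722

eq1: (x − 21.867)² + (y − 47.641)² = 63.3775819594²
eq2: (x + 36.341)² + (y − 22.899)² = 8.9538580080²
eq3: (x − 22.216)² + (y + 6.056)² = 58.4684389928²
eq2−eq1, eq2−eq3 (x²,y² cancel):
  116.416·x + 49.484·y = -3033.748234
  117.114·x − 57.910·y = -4653.193475
det = 116.416·-57.910 − 49.484·117.114 = -12536.919736
x = (-3033.748234·-57.910 − 49.484·-4653.193475) / -12536.919736 = -32.379803
y = (116.416·-4653.193475 − -3033.748234·117.114) / -12536.919736 = 14.869026
|P − Q| = √((-32.379803 − 39.074)² + (14.869026 − -30.653)²) = 84.722492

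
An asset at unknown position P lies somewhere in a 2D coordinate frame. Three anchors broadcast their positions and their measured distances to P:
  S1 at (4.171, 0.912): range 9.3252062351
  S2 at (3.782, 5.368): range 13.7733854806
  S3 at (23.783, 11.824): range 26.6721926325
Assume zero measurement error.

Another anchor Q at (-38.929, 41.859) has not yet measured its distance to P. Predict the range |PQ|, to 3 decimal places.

eq1: (x − 4.171)² + (y − 0.912)² = 9.3252062351²
eq2: (x − 3.782)² + (y − 5.368)² = 13.7733854806²
eq3: (x − 23.783)² + (y − 11.824)² = 26.6721926325²
eq2−eq1, eq2−eq3 (x²,y² cancel):
  0.778·x − 8.912·y = 77.856713
  40.002·x + 12.912·y = 140.619405
det = 0.778·12.912 − -8.912·40.002 = 366.543360
x = (77.856713·12.912 − -8.912·140.619405) / 366.543360 = 6.161579
y = (0.778·140.619405 − 77.856713·40.002) / 366.543360 = -8.198272
|P − Q| = √((6.161579 − -38.929)² + (-8.198272 − 41.859)²) = 67.371291

67.371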